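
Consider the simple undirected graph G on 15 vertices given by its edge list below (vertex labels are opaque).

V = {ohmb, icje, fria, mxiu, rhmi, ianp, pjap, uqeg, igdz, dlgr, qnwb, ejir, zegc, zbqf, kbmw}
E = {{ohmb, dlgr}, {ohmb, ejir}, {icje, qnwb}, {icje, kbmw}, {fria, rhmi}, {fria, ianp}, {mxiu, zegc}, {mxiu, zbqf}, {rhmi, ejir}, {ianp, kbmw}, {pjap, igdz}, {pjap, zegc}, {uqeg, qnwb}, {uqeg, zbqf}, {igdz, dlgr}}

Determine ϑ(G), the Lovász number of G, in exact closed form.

deg(ohmb) = 2; N(ohmb) = {dlgr, ejir}.
Vertex mxiu has 2 neighbors: zegc, zbqf.
deg(uqeg) = 2; N(uqeg) = {qnwb, zbqf}.
N(fria) = {rhmi, ianp}, |N(fria)| = 2.
15-vertex 2-regular graph: the odd cycle C_{15}.
spec(A) ≈ [2.0, 1.8271, 1.3383, 0.618, -0.2091, -1.0, -1.618, -1.9563] (distinct, 4 d.p.).
Lovász (edge-transitive): ϑ = −15·(-2*cos(pi/15))/((2)−(-2*cos(pi/15))) = 15*cos(pi/15)/(cos(pi/15) + 1).
≈ 7.417148248 (to 9 d.p.).
Check 7 ≤ 15*cos(pi/15)/(cos(pi/15) + 1) ≤ 8: both strict.

15*cos(pi/15)/(cos(pi/15) + 1)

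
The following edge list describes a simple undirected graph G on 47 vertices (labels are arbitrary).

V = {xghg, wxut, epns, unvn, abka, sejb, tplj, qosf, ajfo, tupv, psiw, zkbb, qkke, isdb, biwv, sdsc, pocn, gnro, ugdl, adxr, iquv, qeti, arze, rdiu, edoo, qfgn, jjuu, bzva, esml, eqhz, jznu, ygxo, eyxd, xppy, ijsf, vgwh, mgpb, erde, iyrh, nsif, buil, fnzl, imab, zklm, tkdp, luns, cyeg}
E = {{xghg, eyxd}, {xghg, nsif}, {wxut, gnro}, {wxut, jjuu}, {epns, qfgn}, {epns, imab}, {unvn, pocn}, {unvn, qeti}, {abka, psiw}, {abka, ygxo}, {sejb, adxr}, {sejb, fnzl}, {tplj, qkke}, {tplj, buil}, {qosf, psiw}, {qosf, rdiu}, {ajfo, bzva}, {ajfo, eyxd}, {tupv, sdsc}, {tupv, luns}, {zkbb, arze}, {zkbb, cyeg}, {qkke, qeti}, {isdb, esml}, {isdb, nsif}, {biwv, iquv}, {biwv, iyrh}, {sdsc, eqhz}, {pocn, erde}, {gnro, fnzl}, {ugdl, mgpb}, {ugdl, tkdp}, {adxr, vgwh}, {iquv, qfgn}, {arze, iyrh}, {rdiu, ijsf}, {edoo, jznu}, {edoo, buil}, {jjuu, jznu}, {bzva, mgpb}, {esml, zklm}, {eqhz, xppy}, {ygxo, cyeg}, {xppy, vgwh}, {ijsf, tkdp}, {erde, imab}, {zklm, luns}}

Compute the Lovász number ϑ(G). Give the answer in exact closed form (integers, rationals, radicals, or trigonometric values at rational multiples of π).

47*cos(pi/47)/(cos(pi/47) + 1)

Vertex esml has 2 neighbors: isdb, zklm.
N(abka) = {psiw, ygxo}, |N(abka)| = 2.
deg(xppy) = 2; N(xppy) = {eqhz, vgwh}.
Vertex tkdp has 2 neighbors: ugdl, ijsf.
Every vertex has degree 2 (N=47); the odd cycle C_{47}.
spec(A) ≈ [2.0, 1.98215, 1.92894, 1.8413, 1.7208, 1.5696, 1.39038, 1.18636, 0.96116, 0.71882, 0.46364, 0.20019, -0.06683, -0.33266, -0.59255, -0.84187, -1.07616, -1.29126, -1.4833, -1.64888, -1.78504, -1.88934, -1.95992, -1.99553] (distinct, 5 d.p.).
With N=47: ϑ(G) = 47·(-(-1)*2*cos(pi/47))/(2−(-2*cos(pi/47))) = 47*cos(pi/47)/(cos(pi/47) + 1).
Numerically 23.473731.
Lovász sandwich 23 ≤ 47*cos(pi/47)/(cos(pi/47) + 1) ≤ 24: both strict.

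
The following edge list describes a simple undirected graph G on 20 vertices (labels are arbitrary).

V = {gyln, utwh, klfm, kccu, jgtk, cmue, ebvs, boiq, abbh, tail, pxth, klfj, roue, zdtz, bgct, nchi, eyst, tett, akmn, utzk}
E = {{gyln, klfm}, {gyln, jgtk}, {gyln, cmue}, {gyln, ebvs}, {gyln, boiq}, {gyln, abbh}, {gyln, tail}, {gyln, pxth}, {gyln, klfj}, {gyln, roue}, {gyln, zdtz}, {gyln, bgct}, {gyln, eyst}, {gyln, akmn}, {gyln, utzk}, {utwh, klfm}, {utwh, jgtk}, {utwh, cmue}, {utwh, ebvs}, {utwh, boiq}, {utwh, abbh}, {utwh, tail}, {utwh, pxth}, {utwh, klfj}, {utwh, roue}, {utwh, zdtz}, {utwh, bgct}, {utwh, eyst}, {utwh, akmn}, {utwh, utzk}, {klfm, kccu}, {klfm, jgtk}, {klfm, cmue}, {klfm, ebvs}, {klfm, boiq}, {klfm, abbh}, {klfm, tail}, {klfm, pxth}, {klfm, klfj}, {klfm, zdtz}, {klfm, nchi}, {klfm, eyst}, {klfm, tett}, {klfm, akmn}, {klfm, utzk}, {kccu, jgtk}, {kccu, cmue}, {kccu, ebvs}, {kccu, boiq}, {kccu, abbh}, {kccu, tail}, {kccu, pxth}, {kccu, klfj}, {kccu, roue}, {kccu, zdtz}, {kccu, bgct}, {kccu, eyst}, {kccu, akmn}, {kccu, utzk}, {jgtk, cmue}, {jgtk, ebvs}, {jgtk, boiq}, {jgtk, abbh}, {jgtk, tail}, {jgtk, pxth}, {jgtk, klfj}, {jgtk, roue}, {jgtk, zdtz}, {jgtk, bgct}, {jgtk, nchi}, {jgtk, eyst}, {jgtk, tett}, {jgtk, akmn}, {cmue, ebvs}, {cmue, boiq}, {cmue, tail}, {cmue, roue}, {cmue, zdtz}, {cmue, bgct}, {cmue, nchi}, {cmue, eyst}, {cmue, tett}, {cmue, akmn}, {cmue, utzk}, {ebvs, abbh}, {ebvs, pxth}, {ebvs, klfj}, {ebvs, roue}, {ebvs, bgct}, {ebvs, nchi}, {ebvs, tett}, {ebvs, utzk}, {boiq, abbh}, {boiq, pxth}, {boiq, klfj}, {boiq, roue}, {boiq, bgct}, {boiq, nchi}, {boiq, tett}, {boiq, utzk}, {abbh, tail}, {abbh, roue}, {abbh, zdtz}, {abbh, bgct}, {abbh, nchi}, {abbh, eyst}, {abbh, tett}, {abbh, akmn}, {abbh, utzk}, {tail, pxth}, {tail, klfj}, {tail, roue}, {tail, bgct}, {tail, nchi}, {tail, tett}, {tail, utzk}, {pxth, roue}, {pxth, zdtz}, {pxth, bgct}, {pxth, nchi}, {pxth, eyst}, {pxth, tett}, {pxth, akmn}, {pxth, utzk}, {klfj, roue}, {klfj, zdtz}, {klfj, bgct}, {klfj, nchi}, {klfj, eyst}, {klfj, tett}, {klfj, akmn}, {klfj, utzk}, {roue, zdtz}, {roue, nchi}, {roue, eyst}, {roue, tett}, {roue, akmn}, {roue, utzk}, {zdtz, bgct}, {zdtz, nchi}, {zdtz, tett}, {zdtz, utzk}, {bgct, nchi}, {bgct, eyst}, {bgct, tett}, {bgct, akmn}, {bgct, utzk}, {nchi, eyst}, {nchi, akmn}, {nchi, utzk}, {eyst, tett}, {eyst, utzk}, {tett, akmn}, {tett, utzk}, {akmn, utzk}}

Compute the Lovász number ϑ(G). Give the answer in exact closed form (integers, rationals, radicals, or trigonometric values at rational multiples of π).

6

Vertex utzk has 18 neighbors: gyln, utwh, klfm, kccu, cmue, ebvs, boiq, abbh, tail, pxth, klfj, roue, zdtz, bgct, nchi, eyst, tett, akmn.
deg(zdtz) = 14; N(zdtz) = {gyln, utwh, klfm, kccu, jgtk, cmue, abbh, pxth, klfj, roue, bgct, nchi, tett, utzk}.
N(roue) = {gyln, utwh, kccu, jgtk, cmue, ebvs, boiq, abbh, tail, pxth, klfj, zdtz, nchi, eyst, tett, akmn, utzk}, |N(roue)| = 17.
deg(boiq) = 14; N(boiq) = {gyln, utwh, klfm, kccu, jgtk, cmue, abbh, pxth, klfj, roue, bgct, nchi, tett, utzk}.
Complete 5-partite, parts [6, 5, 4, 3, 2]: perfect, ϑ = α = 6.
Numerically 6.000000.
Sandwich: α(G)=6 ≤ ϑ(G)=6 ≤ χ(Ḡ)=6 (collapsed).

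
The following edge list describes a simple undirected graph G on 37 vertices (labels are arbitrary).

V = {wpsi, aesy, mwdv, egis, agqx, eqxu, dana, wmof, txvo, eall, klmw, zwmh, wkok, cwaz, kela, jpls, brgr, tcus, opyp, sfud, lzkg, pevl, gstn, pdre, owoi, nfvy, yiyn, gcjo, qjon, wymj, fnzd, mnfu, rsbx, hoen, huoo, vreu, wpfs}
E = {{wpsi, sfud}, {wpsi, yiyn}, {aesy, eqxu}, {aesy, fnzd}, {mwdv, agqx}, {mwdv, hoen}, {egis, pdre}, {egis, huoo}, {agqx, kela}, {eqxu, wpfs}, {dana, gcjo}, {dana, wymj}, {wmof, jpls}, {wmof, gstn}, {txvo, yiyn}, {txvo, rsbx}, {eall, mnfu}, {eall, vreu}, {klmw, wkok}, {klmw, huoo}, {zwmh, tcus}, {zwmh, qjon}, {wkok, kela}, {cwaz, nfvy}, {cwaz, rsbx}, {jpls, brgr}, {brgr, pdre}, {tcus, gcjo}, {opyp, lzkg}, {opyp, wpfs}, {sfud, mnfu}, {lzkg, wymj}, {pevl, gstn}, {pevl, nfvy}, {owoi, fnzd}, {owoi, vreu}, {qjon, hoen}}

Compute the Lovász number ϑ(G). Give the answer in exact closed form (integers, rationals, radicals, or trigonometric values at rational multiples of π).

37*cos(pi/37)/(cos(pi/37) + 1)

deg(cwaz) = 2; N(cwaz) = {nfvy, rsbx}.
N(kela) = {agqx, wkok}, |N(kela)| = 2.
N(opyp) = {lzkg, wpfs}, |N(opyp)| = 2.
Vertex egis has 2 neighbors: pdre, huoo.
G on 37 vertices is 2-regular; a single 37-cycle (edge-transitive).
A has 19 distinct eigenvalues ≈ [2.0, 1.971232, 1.885755, 1.746028, 1.556072, 1.321349, 1.048615, 0.745713, 0.421359, 0.084882, -0.254036, -0.585646, -0.900407, -1.189266, -1.443912, -1.657019, -1.822457, -1.935466, -1.992795].
λ_max=2, λ_min=-2*cos(pi/37); ϑ = −37·λ_min/(λ_max−λ_min) = 37*cos(pi/37)/(cos(pi/37) + 1).
Numerically 18.466617.
Sandwich: α(G)=18 ≤ ϑ(G)=37*cos(pi/37)/(cos(pi/37) + 1) ≤ χ(Ḡ)=19 (both strict).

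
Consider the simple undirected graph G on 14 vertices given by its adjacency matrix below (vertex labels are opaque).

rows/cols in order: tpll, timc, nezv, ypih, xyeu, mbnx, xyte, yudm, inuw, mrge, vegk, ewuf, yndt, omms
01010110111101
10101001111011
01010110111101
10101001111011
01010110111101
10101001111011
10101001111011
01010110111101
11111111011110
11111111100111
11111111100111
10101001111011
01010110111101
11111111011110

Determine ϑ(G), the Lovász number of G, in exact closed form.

5

N(xyeu) = {timc, ypih, mbnx, xyte, inuw, mrge, vegk, ewuf, omms}, |N(xyeu)| = 9.
Vertex yudm has 9 neighbors: timc, ypih, mbnx, xyte, inuw, mrge, vegk, ewuf, omms.
Vertex tpll has 9 neighbors: timc, ypih, mbnx, xyte, inuw, mrge, vegk, ewuf, omms.
N(mrge) = {tpll, timc, nezv, ypih, xyeu, mbnx, xyte, yudm, inuw, ewuf, yndt, omms}, |N(mrge)| = 12.
G = K_{5,5,2,2}: α = 5 = χ(Ḡ), so ϑ = 5.
ϑ(G) ≈ 5.0000000.
5 ≤ 5 ≤ 5: collapsed.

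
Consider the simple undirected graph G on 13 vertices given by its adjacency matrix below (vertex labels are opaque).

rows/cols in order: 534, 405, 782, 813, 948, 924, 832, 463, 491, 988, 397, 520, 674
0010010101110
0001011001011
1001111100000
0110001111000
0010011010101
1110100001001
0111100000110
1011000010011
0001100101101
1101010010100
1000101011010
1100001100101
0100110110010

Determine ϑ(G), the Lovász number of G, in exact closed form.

deg(534) = 6; N(534) = {782, 924, 463, 988, 397, 520}.
N(520) = {534, 405, 832, 463, 397, 674}, |N(520)| = 6.
deg(463) = 6; N(463) = {534, 782, 813, 491, 520, 674}.
Vertex 813 has 6 neighbors: 405, 782, 832, 463, 491, 988.
G on 13 vertices is 6-regular; strongly regular (13,6,2,3).
A has 3 distinct eigenvalues ≈ [6.0, 1.302776, -2.302776].
ϑ = −N·λ_min/(λ_max−λ_min) = −13·(-sqrt(13)/2 - 1/2)/(6−(-sqrt(13)/2 - 1/2)) = sqrt(13).
ϑ(G) ≈ 3.6055513.

sqrt(13)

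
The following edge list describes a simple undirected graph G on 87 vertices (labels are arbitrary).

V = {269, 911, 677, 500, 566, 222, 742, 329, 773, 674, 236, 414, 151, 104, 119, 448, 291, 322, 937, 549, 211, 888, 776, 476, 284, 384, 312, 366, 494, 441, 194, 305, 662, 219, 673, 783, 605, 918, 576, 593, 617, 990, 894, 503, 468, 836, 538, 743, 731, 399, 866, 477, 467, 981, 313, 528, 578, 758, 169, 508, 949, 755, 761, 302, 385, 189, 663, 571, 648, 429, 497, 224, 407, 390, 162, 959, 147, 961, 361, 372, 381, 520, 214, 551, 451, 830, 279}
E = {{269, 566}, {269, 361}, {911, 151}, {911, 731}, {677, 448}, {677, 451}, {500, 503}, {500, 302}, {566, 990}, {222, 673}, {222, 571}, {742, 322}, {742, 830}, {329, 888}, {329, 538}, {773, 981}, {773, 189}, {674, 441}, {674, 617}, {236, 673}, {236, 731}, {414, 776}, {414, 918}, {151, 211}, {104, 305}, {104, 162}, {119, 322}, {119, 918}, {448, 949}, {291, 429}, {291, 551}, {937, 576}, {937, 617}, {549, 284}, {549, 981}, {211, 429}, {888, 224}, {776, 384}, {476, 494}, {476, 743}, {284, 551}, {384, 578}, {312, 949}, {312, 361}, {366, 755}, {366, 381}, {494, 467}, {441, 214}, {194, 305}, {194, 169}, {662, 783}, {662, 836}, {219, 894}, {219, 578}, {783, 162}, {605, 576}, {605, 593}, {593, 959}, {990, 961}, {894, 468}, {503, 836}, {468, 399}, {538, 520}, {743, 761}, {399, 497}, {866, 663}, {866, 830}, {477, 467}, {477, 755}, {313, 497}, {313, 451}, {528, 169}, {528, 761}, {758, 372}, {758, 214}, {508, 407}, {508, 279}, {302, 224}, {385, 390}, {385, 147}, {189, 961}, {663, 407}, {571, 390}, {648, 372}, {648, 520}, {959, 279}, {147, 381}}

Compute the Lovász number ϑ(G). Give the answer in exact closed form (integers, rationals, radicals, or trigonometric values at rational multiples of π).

deg(313) = 2; N(313) = {497, 451}.
N(677) = {448, 451}, |N(677)| = 2.
N(312) = {949, 361}, |N(312)| = 2.
Vertex 648 has 2 neighbors: 372, 520.
Every vertex has degree 2 (N=87); a single 87-cycle (edge-transitive).
Distinct eigenvalues (to 3 d.p.): [2.0, 1.995, 1.979, 1.953, 1.917, 1.871, 1.815, 1.75, 1.675, 1.592, 1.501, 1.401, 1.295, 1.181, 1.062, 0.937, 0.807, 0.673, 0.535, 0.395, 0.252, 0.108, -0.036, -0.18, -0.324, -0.465, -0.604, -0.74, -0.872, -1.0, -1.122, -1.239, -1.349, -1.452, -1.547, -1.635, -1.714, -1.784, -1.844, -1.895, -1.936, -1.967, -1.988, -1.999].
With N=87: ϑ(G) = 87·(-(-1)*2*cos(pi/87))/(2−(-2*cos(pi/87))) = 87*cos(pi/87)/(cos(pi/87) + 1).
Numerically 43.485816.
Check 43 ≤ 87*cos(pi/87)/(cos(pi/87) + 1) ≤ 44: both strict.

87*cos(pi/87)/(cos(pi/87) + 1)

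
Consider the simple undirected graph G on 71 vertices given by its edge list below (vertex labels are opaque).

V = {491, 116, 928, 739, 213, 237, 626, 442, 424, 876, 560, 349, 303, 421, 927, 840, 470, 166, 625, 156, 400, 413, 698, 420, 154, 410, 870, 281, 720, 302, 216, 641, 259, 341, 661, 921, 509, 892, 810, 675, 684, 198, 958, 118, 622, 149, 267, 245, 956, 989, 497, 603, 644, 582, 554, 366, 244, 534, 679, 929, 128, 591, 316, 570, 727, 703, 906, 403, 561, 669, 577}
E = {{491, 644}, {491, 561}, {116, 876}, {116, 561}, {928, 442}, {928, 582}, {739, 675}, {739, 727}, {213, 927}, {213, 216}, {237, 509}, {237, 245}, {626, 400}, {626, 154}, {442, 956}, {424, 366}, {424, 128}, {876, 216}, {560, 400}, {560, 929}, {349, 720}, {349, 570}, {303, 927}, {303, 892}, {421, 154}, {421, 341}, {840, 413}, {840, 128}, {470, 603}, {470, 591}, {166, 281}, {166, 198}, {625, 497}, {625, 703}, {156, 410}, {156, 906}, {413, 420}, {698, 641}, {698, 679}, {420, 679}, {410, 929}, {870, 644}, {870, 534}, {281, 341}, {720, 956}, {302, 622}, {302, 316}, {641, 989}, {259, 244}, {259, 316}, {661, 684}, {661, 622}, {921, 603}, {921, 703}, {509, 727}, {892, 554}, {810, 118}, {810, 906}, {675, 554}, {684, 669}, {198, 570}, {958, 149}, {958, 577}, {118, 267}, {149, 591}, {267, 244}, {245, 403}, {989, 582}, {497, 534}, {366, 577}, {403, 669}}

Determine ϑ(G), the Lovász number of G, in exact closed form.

deg(302) = 2; N(302) = {622, 316}.
deg(989) = 2; N(989) = {641, 582}.
N(420) = {413, 679}, |N(420)| = 2.
N(927) = {213, 303}, |N(927)| = 2.
Regular of degree 2 on 71 vertices: this is C_{71}, the 71-cycle.
Distinct eigenvalues (to 5 d.p.): [2.0, 1.99217, 1.96876, 1.92993, 1.876, 1.80739, 1.72463, 1.62837, 1.51937, 1.39848, 1.26665, 1.1249, 0.97435, 0.81617, 0.6516, 0.48194, 0.3085, 0.13265, -0.04424, -0.22079, -0.3956, -0.56732, -0.7346, -0.89613, -1.05065, -1.19694, -1.33387, -1.46036, -1.57542, -1.67814, -1.76774, -1.8435, -1.90483, -1.95125, -1.98241, -1.99804].
λ_max=2, λ_min=-2*cos(pi/71); ϑ = −71·λ_min/(λ_max−λ_min) = 71*cos(pi/71)/(cos(pi/71) + 1).
= 35.4826183… (decimal).
α=35, χ(Ḡ)=36; ϑ=71*cos(pi/71)/(cos(pi/71) + 1) lies between (both strict).

71*cos(pi/71)/(cos(pi/71) + 1)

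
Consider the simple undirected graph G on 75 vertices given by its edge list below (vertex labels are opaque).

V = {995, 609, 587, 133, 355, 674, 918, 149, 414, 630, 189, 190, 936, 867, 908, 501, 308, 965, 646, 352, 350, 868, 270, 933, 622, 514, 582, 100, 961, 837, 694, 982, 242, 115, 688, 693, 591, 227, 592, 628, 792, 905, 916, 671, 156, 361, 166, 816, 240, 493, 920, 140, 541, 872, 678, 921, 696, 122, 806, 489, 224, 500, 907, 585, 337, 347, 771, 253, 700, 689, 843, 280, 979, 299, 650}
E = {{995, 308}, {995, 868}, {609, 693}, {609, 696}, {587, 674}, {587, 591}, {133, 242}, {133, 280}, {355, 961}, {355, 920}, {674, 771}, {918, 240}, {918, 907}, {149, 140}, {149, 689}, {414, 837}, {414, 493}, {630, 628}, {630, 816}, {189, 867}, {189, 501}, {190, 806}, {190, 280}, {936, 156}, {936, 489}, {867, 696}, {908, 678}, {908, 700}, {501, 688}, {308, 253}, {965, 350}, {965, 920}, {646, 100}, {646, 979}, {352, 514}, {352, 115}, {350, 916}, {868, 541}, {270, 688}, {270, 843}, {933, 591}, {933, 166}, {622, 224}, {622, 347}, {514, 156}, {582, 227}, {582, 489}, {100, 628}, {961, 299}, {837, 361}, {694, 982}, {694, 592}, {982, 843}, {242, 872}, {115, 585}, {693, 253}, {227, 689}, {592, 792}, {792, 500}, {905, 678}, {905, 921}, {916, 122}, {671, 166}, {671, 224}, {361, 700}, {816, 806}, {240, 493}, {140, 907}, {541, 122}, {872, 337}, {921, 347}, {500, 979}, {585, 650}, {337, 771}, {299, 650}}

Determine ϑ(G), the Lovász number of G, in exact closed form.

N(270) = {688, 843}, |N(270)| = 2.
Vertex 650 has 2 neighbors: 585, 299.
deg(500) = 2; N(500) = {792, 979}.
N(688) = {501, 270}, |N(688)| = 2.
75-vertex 2-regular graph: the odd cycle C_{75}.
The 38 distinct eigenvalues: [2.0, 1.99299, 1.97199, 1.93717, 1.88875, 1.82709, 1.75261, 1.66584, 1.56739, 1.45794, 1.33826, 1.2092, 1.07165, 0.92659, 0.77503, 0.61803, 0.4567, 0.29217, 0.12558, -0.04188, -0.20906, -0.37476, -0.53784, -0.69714, -0.85156, -1.0, -1.14143, -1.27485, -1.39933, -1.51399, -1.61803, -1.71073, -1.79142, -1.85955, -1.91464, -1.9563, -1.98423, -1.99825].
Lovász (edge-transitive): ϑ = −75·(-2*cos(pi/75))/((2)−(-2*cos(pi/75))) = 75*cos(pi/75)/(cos(pi/75) + 1).
ϑ(G) ≈ 37.4835.
37 ≤ 75*cos(pi/75)/(cos(pi/75) + 1) ≤ 38: both strict.

75*cos(pi/75)/(cos(pi/75) + 1)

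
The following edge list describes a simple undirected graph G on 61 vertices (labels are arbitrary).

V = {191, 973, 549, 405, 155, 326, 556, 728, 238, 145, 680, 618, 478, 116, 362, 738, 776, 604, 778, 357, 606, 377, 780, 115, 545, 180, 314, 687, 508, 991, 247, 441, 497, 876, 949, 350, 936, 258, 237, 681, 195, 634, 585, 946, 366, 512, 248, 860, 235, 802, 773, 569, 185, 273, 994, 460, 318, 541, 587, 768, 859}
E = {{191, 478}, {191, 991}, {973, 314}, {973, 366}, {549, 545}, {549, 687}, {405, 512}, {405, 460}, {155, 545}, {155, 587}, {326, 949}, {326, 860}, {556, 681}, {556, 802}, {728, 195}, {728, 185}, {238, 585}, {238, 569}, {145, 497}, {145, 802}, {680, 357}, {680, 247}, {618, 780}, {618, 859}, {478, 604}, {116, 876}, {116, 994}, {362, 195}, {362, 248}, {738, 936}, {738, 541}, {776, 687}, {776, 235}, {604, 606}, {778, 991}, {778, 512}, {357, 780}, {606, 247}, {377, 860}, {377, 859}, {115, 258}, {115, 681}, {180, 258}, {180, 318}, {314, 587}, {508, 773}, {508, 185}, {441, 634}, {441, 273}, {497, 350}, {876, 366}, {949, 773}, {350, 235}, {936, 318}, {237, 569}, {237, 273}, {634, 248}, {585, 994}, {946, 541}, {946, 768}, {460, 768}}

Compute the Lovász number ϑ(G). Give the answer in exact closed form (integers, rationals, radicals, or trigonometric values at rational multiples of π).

Vertex 618 has 2 neighbors: 780, 859.
deg(326) = 2; N(326) = {949, 860}.
deg(738) = 2; N(738) = {936, 541}.
deg(634) = 2; N(634) = {441, 248}.
2-regular, N=61; the odd cycle C_{61}.
Distinct eigenvalues (to 3 d.p.): [2.0, 1.989, 1.958, 1.905, 1.833, 1.741, 1.63, 1.502, 1.359, 1.2, 1.03, 0.848, 0.657, 0.459, 0.257, 0.051, -0.154, -0.359, -0.559, -0.753, -0.94, -1.116, -1.281, -1.432, -1.568, -1.688, -1.789, -1.871, -1.934, -1.976, -1.997].
With N=61: ϑ(G) = 61·(-(-1)*2*cos(pi/61))/(2−(-2*cos(pi/61))) = 61*cos(pi/61)/(cos(pi/61) + 1).
Numerically 30.47977.
30 ≤ 61*cos(pi/61)/(cos(pi/61) + 1) ≤ 31: both strict.

61*cos(pi/61)/(cos(pi/61) + 1)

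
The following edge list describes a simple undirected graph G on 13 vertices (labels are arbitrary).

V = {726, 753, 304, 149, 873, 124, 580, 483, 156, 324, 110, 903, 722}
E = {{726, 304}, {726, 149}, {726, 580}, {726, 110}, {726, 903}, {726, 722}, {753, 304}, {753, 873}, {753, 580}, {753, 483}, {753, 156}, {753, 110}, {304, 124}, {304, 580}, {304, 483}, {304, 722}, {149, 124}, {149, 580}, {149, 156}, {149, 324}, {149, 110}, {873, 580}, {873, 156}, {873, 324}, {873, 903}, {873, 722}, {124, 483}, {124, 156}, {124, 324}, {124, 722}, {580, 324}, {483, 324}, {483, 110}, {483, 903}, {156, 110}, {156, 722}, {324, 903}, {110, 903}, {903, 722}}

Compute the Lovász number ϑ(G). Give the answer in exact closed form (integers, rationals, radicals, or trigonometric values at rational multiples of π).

Vertex 903 has 6 neighbors: 726, 873, 483, 324, 110, 722.
N(149) = {726, 124, 580, 156, 324, 110}, |N(149)| = 6.
deg(873) = 6; N(873) = {753, 580, 156, 324, 903, 722}.
Vertex 722 has 6 neighbors: 726, 304, 873, 124, 156, 903.
13-vertex 6-regular graph: strongly regular (13,6,2,3).
Distinct eigenvalues (to 6 d.p.): [6.0, 1.302776, -2.302776].
ϑ = −N·λ_min/(λ_max−λ_min) = −13·(-sqrt(13)/2 - 1/2)/(6−(-sqrt(13)/2 - 1/2)) = sqrt(13).
= 3.60555128… (decimal).

sqrt(13)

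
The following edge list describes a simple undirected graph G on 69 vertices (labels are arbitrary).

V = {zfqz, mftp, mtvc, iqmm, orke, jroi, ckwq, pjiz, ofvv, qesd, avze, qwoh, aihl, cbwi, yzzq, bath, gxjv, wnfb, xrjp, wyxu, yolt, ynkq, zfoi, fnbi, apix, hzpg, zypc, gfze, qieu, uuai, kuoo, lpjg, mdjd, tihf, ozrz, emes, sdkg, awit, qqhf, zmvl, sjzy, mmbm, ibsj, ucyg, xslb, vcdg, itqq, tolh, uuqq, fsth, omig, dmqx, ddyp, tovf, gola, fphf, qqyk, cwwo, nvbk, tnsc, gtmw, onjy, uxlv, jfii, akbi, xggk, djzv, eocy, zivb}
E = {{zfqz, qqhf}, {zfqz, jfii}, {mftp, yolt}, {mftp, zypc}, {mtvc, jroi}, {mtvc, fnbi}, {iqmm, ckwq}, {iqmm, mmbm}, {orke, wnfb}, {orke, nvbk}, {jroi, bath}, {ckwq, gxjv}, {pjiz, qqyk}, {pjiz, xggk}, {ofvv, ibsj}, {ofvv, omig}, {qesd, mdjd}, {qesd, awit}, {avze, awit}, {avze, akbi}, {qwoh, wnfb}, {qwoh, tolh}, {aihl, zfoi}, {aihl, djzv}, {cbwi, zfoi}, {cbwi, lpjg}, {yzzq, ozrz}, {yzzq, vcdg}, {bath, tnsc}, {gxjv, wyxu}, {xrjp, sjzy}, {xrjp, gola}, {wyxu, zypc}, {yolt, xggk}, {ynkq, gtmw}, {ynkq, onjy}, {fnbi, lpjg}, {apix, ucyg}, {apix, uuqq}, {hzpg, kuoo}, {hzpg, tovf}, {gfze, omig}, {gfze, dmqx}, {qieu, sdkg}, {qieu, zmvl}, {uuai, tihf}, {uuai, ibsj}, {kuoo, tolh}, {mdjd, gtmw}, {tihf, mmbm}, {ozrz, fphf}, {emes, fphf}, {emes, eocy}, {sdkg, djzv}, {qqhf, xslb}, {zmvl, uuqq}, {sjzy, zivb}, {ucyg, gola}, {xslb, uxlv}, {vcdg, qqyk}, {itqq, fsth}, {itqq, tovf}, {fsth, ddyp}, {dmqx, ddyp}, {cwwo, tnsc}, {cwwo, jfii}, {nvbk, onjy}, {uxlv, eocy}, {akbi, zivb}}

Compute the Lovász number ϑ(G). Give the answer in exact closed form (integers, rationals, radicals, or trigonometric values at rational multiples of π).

69*cos(pi/69)/(cos(pi/69) + 1)

Vertex mftp has 2 neighbors: yolt, zypc.
Vertex mmbm has 2 neighbors: iqmm, tihf.
deg(wyxu) = 2; N(wyxu) = {gxjv, zypc}.
deg(jroi) = 2; N(jroi) = {mtvc, bath}.
Every vertex has degree 2 (N=69); the odd cycle C_{69}.
The 35 distinct eigenvalues: [2.0, 1.992, 1.967, 1.926, 1.869, 1.796, 1.709, 1.607, 1.492, 1.365, 1.227, 1.078, 0.92, 0.755, 0.583, 0.407, 0.227, 0.046, -0.136, -0.317, -0.496, -0.67, -0.838, -1.0, -1.153, -1.297, -1.43, -1.551, -1.66, -1.754, -1.834, -1.899, -1.948, -1.981, -1.998].
Lovász (edge-transitive): ϑ = −69·(-2*cos(pi/69))/((2)−(-2*cos(pi/69))) = 69*cos(pi/69)/(cos(pi/69) + 1).
≈ 34.48211 (to 5 d.p.).
α=34, χ(Ḡ)=35; ϑ=69*cos(pi/69)/(cos(pi/69) + 1) lies between (both strict).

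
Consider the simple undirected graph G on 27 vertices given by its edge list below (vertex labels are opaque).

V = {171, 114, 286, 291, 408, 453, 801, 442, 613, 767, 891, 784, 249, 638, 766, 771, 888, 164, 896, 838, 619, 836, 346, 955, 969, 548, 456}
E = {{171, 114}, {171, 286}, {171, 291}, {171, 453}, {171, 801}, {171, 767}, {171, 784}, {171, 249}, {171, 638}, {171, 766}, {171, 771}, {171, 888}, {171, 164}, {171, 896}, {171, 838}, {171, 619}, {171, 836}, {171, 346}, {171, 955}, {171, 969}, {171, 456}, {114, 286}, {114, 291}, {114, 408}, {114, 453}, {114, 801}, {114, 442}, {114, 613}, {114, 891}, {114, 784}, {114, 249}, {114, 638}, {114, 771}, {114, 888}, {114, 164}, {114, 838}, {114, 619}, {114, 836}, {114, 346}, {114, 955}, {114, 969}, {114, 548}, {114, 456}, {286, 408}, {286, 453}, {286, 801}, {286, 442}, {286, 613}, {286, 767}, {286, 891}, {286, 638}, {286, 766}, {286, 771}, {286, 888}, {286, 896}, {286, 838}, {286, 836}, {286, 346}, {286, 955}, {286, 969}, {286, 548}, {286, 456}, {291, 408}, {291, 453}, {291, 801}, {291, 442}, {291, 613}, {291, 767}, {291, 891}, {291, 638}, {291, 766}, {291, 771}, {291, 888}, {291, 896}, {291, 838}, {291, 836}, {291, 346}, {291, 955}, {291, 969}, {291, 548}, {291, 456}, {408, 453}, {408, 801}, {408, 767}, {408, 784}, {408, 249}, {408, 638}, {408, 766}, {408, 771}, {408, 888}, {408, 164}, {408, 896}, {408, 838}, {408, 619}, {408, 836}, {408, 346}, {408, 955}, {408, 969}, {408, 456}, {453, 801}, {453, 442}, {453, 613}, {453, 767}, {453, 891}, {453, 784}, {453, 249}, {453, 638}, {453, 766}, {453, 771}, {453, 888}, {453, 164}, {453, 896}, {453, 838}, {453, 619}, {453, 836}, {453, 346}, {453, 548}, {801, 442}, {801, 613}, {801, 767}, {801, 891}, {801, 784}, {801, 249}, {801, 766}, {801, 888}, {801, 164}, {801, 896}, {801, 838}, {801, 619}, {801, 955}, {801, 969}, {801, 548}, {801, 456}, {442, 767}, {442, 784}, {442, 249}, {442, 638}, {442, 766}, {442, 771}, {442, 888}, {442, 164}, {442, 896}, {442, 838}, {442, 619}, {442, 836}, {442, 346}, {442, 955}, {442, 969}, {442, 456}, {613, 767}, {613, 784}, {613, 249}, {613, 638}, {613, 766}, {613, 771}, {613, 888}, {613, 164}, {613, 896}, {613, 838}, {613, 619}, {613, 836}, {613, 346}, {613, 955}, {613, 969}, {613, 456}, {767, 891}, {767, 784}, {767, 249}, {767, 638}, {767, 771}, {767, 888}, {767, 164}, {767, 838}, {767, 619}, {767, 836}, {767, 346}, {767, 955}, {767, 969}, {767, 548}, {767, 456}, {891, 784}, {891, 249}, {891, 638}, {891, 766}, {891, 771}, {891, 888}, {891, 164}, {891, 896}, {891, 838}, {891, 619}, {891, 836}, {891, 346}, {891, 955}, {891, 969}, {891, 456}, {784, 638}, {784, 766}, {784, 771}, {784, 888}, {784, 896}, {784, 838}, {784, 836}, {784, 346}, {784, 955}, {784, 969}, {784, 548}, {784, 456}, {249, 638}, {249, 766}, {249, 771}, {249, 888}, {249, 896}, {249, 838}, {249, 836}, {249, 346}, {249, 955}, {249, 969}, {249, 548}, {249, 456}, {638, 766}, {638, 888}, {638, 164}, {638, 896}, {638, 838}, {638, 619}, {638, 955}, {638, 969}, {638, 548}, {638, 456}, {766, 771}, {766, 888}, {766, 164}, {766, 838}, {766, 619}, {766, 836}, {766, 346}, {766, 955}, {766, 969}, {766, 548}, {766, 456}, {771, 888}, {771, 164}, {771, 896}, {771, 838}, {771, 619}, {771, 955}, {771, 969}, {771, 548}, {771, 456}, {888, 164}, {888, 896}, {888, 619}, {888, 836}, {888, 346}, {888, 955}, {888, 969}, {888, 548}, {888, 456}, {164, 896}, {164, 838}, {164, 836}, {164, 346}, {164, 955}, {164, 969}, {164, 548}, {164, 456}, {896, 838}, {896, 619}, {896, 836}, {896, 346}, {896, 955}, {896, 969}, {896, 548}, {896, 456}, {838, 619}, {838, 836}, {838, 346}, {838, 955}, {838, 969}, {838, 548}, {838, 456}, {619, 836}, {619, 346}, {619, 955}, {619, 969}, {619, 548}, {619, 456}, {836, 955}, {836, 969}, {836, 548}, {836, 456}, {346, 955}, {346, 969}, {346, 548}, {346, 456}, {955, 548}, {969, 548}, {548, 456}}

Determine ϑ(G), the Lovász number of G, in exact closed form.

deg(767) = 23; N(767) = {171, 286, 291, 408, 453, 801, 442, 613, 891, 784, 249, 638, 771, 888, 164, 838, 619, 836, 346, 955, 969, 548, 456}.
Vertex 613 has 21 neighbors: 114, 286, 291, 453, 801, 767, 784, 249, 638, 766, 771, 888, 164, 896, 838, 619, 836, 346, 955, 969, 456.
N(286) = {171, 114, 408, 453, 801, 442, 613, 767, 891, 638, 766, 771, 888, 896, 838, 836, 346, 955, 969, 548, 456}, |N(286)| = 21.
Vertex 784 has 21 neighbors: 171, 114, 408, 453, 801, 442, 613, 767, 891, 638, 766, 771, 888, 896, 838, 836, 346, 955, 969, 548, 456.
6 parts of sizes [6, 6, 5, 4, 4, 2]; α(G) = 6 = ϑ (perfect).
ϑ(G) ≈ 6.0000000.
6 ≤ 6 ≤ 6: collapsed.

6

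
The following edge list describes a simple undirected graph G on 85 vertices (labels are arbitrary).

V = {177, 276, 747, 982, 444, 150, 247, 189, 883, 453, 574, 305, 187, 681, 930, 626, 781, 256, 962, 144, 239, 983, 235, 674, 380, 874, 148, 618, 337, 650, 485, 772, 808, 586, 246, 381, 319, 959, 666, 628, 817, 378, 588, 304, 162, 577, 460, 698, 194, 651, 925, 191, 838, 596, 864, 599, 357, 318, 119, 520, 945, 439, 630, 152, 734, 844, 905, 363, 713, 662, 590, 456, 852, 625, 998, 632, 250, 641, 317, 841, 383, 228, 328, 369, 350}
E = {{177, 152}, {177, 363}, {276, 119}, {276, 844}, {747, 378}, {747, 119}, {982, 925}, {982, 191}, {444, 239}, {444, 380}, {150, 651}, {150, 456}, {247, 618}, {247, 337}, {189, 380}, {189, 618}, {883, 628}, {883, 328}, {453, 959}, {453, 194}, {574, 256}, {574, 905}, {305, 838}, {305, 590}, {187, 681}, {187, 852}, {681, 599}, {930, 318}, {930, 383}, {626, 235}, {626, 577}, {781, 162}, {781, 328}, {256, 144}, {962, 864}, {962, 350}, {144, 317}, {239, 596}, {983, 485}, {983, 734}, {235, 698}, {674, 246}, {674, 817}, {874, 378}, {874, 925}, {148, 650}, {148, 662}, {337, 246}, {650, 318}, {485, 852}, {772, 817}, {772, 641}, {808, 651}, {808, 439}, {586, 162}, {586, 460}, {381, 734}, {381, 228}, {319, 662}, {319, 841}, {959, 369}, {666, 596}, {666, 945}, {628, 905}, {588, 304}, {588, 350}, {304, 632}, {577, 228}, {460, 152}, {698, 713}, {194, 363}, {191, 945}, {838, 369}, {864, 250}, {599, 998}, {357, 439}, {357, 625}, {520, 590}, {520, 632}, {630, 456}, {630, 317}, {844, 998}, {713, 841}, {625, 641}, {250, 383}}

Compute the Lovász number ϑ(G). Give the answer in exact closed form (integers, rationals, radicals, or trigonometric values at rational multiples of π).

deg(378) = 2; N(378) = {747, 874}.
N(456) = {150, 630}, |N(456)| = 2.
Vertex 460 has 2 neighbors: 586, 152.
N(925) = {982, 874}, |N(925)| = 2.
Every vertex has degree 2 (N=85); this is C_{85}, the 85-cycle.
The 43 distinct eigenvalues: [2.0, 1.99454, 1.97818, 1.95102, 1.91321, 1.86494, 1.80649, 1.73818, 1.66037, 1.57349, 1.47802, 1.37447, 1.26342, 1.14547, 1.02126, 0.89148, 0.75682, 0.61803, 0.47587, 0.33111, 0.18454, 0.03696, -0.11082, -0.258, -0.40376, -0.54733, -0.6879, -0.82471, -0.95702, -1.08411, -1.20527, -1.31985, -1.42722, -1.5268, -1.61803, -1.70043, -1.77355, -1.83697, -1.89037, -1.93344, -1.96595, -1.98772, -1.99863].
Lovász (edge-transitive): ϑ = −85·(-2*cos(pi/85))/((2)−(-2*cos(pi/85))) = 85*cos(pi/85)/(cos(pi/85) + 1).
ϑ(G) ≈ 42.4855.
Lovász sandwich 42 ≤ 85*cos(pi/85)/(cos(pi/85) + 1) ≤ 43: both strict.

85*cos(pi/85)/(cos(pi/85) + 1)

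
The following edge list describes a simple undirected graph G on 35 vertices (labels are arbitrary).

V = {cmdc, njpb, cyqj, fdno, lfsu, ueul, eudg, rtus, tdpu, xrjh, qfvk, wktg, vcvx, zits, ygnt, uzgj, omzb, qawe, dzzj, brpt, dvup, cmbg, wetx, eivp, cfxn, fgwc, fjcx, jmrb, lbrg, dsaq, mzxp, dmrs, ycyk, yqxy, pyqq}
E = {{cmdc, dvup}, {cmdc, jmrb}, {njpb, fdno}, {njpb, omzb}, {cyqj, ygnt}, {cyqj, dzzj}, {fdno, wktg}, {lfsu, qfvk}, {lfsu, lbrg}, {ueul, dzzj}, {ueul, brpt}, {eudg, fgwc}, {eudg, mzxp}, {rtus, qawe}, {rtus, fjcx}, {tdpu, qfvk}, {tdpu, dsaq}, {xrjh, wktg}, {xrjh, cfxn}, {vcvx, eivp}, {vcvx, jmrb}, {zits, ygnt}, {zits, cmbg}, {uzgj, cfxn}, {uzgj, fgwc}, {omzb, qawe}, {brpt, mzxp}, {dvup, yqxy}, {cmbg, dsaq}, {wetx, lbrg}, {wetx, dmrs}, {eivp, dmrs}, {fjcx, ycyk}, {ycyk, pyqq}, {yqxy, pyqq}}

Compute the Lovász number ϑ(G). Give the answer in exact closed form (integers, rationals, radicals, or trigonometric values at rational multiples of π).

35*cos(pi/35)/(cos(pi/35) + 1)

Vertex lbrg has 2 neighbors: lfsu, wetx.
N(uzgj) = {cfxn, fgwc}, |N(uzgj)| = 2.
N(cfxn) = {xrjh, uzgj}, |N(cfxn)| = 2.
Vertex eudg has 2 neighbors: fgwc, mzxp.
G on 35 vertices is 2-regular; connected 2-regular on 35 ⇒ C_{35}.
Distinct eigenvalues (to 5 d.p.): [2.0, 1.96786, 1.87247, 1.7169, 1.50614, 1.24698, 0.94774, 0.61803, 0.26847, -0.08973, -0.44504, -0.78605, -1.10179, -1.38213, -1.61803, -1.80194, -1.92793, -1.99195].
With N=35: ϑ(G) = 35·(-(-1)*2*cos(pi/35))/(2−(-2*cos(pi/35))) = 35*cos(pi/35)/(cos(pi/35) + 1).
Numerically 17.46470.
17 ≤ 35*cos(pi/35)/(cos(pi/35) + 1) ≤ 18: both strict.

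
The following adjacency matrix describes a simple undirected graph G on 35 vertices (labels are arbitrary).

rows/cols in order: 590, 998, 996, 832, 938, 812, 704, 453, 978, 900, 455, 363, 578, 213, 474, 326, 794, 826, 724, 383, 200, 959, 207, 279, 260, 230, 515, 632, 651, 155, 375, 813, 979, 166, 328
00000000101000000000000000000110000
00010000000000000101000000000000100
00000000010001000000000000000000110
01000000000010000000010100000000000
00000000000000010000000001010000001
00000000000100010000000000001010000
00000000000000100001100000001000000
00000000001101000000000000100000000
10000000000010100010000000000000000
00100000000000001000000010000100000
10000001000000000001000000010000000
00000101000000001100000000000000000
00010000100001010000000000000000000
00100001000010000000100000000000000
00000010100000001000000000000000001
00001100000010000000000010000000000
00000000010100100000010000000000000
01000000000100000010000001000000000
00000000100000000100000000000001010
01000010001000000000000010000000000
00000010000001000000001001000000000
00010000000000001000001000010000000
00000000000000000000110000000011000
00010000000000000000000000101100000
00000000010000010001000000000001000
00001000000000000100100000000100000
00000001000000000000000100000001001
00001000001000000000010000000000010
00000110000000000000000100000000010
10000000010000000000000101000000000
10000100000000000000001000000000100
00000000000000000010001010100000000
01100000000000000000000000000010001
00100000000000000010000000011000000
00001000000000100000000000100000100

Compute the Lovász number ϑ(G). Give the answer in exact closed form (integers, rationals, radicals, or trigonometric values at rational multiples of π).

N(826) = {998, 363, 724, 230}, |N(826)| = 4.
N(590) = {978, 455, 155, 375}, |N(590)| = 4.
Vertex 213 has 4 neighbors: 996, 453, 578, 200.
Vertex 200 has 4 neighbors: 704, 213, 207, 230.
Regular of degree 4 on 35 vertices: this is K(7,3), the Kneser graph.
spec(A) ≈ [4.0, 2.0, -1.0, -3.0] (distinct, 4 d.p.).
Lovász (edge-transitive): ϑ = −35·(-3)/((4)−(-3)) = 15.
≈ 15.0000 (to 4 d.p.).

15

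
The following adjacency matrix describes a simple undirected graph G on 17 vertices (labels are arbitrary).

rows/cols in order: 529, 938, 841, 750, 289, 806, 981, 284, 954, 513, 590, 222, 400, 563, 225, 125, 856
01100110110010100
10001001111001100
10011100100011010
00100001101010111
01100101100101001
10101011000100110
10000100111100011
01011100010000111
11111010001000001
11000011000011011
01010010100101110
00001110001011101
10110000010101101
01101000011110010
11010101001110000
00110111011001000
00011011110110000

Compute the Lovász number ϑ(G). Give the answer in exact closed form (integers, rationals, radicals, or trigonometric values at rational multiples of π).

sqrt(17)

deg(563) = 8; N(563) = {938, 841, 289, 513, 590, 222, 400, 125}.
Vertex 400 has 8 neighbors: 529, 841, 750, 513, 222, 563, 225, 856.
N(513) = {529, 938, 981, 284, 400, 563, 125, 856}, |N(513)| = 8.
N(806) = {529, 841, 289, 981, 284, 222, 225, 125}, |N(806)| = 8.
17-vertex 8-regular graph: strongly regular (17,8,3,4).
The 3 distinct eigenvalues: [8.0, 1.56155, -2.56155].
ϑ = −N·λ_min/(λ_max−λ_min) = −17·(-sqrt(17)/2 - 1/2)/(8−(-sqrt(17)/2 - 1/2)) = sqrt(17).
ϑ(G) ≈ 4.12311.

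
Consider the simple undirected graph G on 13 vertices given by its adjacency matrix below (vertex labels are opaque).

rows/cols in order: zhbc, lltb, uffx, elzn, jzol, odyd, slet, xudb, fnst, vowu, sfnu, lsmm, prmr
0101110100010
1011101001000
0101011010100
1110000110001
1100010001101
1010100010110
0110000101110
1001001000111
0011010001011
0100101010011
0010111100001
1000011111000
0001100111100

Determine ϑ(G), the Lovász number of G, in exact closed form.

sqrt(13)

deg(sfnu) = 6; N(sfnu) = {uffx, jzol, odyd, slet, xudb, prmr}.
Vertex zhbc has 6 neighbors: lltb, elzn, jzol, odyd, xudb, lsmm.
N(odyd) = {zhbc, uffx, jzol, fnst, sfnu, lsmm}, |N(odyd)| = 6.
N(xudb) = {zhbc, elzn, slet, sfnu, lsmm, prmr}, |N(xudb)| = 6.
6-regular, N=13; strongly regular (13,6,2,3).
Distinct eigenvalues (to 6 d.p.): [6.0, 1.302776, -2.302776].
λ_max=6, λ_min=-sqrt(13)/2 - 1/2; ϑ = −13·λ_min/(λ_max−λ_min) = sqrt(13).
ϑ(G) ≈ 3.6056.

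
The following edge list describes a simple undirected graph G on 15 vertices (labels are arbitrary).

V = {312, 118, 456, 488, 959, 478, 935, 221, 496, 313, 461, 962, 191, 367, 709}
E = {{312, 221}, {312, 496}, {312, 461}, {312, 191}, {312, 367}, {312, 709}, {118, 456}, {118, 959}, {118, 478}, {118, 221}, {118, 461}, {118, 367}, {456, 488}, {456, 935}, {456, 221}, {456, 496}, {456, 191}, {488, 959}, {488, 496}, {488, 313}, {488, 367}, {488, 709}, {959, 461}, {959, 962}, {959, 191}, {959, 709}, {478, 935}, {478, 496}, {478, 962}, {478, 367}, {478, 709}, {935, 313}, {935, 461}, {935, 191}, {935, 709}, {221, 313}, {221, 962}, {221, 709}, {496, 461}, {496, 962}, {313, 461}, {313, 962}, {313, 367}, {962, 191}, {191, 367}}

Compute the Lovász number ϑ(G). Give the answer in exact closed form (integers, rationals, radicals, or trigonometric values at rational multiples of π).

Vertex 312 has 6 neighbors: 221, 496, 461, 191, 367, 709.
N(191) = {312, 456, 959, 935, 962, 367}, |N(191)| = 6.
N(488) = {456, 959, 496, 313, 367, 709}, |N(488)| = 6.
Vertex 313 has 6 neighbors: 488, 935, 221, 461, 962, 367.
6-regular, N=15; this is K(6,2), the Kneser graph.
The 3 distinct eigenvalues: [6.0, 1.0, -3.0].
λ_max=6, λ_min=-3; ϑ = −15·λ_min/(λ_max−λ_min) = 5.
Numerically 5.00000000.

5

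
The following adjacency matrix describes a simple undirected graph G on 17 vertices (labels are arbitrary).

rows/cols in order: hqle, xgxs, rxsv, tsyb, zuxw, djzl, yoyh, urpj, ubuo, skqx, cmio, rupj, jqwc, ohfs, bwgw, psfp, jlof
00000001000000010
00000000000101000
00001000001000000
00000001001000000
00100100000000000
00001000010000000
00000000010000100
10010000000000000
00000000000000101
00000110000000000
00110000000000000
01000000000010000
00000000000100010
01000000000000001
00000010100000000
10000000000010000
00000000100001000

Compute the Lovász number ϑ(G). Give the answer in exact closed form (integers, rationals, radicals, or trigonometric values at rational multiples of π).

N(psfp) = {hqle, jqwc}, |N(psfp)| = 2.
Vertex rxsv has 2 neighbors: zuxw, cmio.
deg(djzl) = 2; N(djzl) = {zuxw, skqx}.
Vertex ubuo has 2 neighbors: bwgw, jlof.
deg(v) = 2 for all v (|V|=17); a single 17-cycle (edge-transitive).
spec(A) ≈ [2.0, 1.864944, 1.478018, 0.891477, 0.184537, -0.547326, -1.205269, -1.700434, -1.965946] (distinct, 6 d.p.).
Lovász: ϑ = −17(-2*cos(pi/17))/(2+-(-1)*2*cos(pi/17)) = 17*cos(pi/17)/(cos(pi/17) + 1).
= 8.42701431… (decimal).
Sandwich: α(G)=8 ≤ ϑ(G)=17*cos(pi/17)/(cos(pi/17) + 1) ≤ χ(Ḡ)=9 (both strict).

17*cos(pi/17)/(cos(pi/17) + 1)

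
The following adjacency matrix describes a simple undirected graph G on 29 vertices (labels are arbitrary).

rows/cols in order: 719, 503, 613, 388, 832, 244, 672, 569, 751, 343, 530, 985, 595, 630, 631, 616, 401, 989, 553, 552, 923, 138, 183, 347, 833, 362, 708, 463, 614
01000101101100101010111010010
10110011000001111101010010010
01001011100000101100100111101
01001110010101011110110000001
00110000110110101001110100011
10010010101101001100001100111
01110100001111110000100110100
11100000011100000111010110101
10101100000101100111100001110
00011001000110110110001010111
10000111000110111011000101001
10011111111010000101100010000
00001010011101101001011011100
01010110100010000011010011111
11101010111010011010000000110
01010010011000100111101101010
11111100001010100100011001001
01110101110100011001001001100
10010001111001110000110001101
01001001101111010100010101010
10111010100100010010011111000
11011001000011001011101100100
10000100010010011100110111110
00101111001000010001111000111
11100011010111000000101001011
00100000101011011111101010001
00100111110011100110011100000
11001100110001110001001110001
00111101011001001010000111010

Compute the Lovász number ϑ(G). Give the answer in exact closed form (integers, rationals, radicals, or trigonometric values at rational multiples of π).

sqrt(29)

deg(343) = 14; N(343) = {388, 832, 569, 985, 595, 631, 616, 989, 553, 183, 833, 708, 463, 614}.
deg(463) = 14; N(463) = {719, 503, 832, 244, 751, 343, 630, 631, 616, 552, 183, 347, 833, 614}.
Vertex 832 has 14 neighbors: 613, 388, 751, 343, 985, 595, 631, 401, 552, 923, 138, 347, 463, 614.
Vertex 569 has 14 neighbors: 719, 503, 613, 343, 530, 985, 989, 553, 552, 138, 347, 833, 708, 614.
G on 29 vertices is 14-regular; Paley(29): SR with (k,λ,μ)=(14,6,7).
A has 3 distinct eigenvalues ≈ [14.0, 2.19258, -3.19258].
ϑ = −N·λ_min/(λ_max−λ_min) = −29·(-sqrt(29)/2 - 1/2)/(14−(-sqrt(29)/2 - 1/2)) = sqrt(29).
≈ 5.385165 (to 6 d.p.).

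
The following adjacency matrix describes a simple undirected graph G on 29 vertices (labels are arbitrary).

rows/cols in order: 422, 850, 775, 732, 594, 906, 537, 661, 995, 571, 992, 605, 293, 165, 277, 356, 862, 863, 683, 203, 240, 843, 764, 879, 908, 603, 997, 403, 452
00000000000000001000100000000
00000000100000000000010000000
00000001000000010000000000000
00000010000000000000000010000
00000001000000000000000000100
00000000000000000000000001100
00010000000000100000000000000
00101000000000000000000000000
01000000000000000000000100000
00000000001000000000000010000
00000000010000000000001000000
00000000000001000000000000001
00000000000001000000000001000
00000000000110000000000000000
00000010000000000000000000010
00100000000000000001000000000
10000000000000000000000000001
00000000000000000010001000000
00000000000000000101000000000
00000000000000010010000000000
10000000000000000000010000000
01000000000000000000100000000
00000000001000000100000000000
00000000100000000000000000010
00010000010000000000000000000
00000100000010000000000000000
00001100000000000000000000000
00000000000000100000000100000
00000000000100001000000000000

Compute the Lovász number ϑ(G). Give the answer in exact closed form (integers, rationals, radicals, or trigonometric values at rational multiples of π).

29*cos(pi/29)/(cos(pi/29) + 1)

deg(850) = 2; N(850) = {995, 843}.
deg(452) = 2; N(452) = {605, 862}.
deg(403) = 2; N(403) = {277, 879}.
deg(775) = 2; N(775) = {661, 356}.
Regular of degree 2 on 29 vertices: a single 29-cycle (edge-transitive).
The 15 distinct eigenvalues: [2.0, 1.9532, 1.8152, 1.5922, 1.2948, 0.9368, 0.5351, 0.1083, -0.3236, -0.7403, -1.1224, -1.452, -1.7137, -1.8953, -1.9883].
Lovász (edge-transitive): ϑ = −29·(-2*cos(pi/29))/((2)−(-2*cos(pi/29))) = 29*cos(pi/29)/(cos(pi/29) + 1).
Numerically 14.4573753.
14 ≤ 29*cos(pi/29)/(cos(pi/29) + 1) ≤ 15: both strict.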